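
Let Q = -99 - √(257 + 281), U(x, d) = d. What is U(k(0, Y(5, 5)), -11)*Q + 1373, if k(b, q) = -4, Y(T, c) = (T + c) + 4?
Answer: 2462 + 11*√538 ≈ 2717.1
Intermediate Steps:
Y(T, c) = 4 + T + c
Q = -99 - √538 ≈ -122.19
U(k(0, Y(5, 5)), -11)*Q + 1373 = -11*(-99 - √538) + 1373 = (1089 + 11*√538) + 1373 = 2462 + 11*√538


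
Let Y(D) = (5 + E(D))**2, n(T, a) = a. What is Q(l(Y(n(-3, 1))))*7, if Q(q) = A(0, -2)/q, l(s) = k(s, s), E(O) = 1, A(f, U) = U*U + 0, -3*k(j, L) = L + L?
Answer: -7/6 ≈ -1.1667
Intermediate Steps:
k(j, L) = -2*L/3 (k(j, L) = -(L + L)/3 = -2*L/3)
A(f, U) = U**2 (A(f, U) = U**2 + 0 = U**2)
Y(D) = 36 (Y(D) = (5 + 1)**2 = 6**2 = 36)
l(s) = -2*s/3
Q(q) = 4/q (Q(q) = (-2)**2/q = 4/q)
Q(l(Y(n(-3, 1))))*7 = (4/((-2/3*36)))*7 = (4/(-24))*7 = (4*(-1/24))*7 = -1/6*7 = -7/6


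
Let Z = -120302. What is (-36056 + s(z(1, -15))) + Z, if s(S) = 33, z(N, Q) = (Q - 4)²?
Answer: -156325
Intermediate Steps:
z(N, Q) = (-4 + Q)²
(-36056 + s(z(1, -15))) + Z = (-36056 + 33) - 120302 = -36023 - 120302 = -156325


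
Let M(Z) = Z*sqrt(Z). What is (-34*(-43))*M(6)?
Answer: 8772*sqrt(6) ≈ 21487.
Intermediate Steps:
M(Z) = Z**(3/2)
(-34*(-43))*M(6) = (-34*(-43))*6**(3/2) = 1462*(6*sqrt(6)) = 8772*sqrt(6)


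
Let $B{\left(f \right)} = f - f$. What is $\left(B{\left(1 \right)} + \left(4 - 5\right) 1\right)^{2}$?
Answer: $1$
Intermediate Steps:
$B{\left(f \right)} = 0$
$\left(B{\left(1 \right)} + \left(4 - 5\right) 1\right)^{2} = \left(0 + \left(4 - 5\right) 1\right)^{2} = \left(0 - 1\right)^{2} = \left(-1\right)^{2} = 1$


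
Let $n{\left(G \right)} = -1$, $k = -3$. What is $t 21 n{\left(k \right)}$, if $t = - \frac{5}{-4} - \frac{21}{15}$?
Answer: $\frac{63}{20} \approx 3.15$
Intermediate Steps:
$t = - \frac{3}{20}$ ($t = \left(-5\right) \left(- \frac{1}{4}\right) - \frac{7}{5} = \frac{5}{4} - \frac{7}{5} = - \frac{3}{20} \approx -0.15$)
$t 21 n{\left(k \right)} = \left(- \frac{3}{20}\right) 21 \left(-1\right) = \left(- \frac{63}{20}\right) \left(-1\right) = \frac{63}{20}$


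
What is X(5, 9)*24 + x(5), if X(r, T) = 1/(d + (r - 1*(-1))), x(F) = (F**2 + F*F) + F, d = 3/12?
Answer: 1471/25 ≈ 58.840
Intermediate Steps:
d = 1/4 (d = 3*(1/12) = 1/4 ≈ 0.25000)
x(F) = F + 2*F**2 (x(F) = (F**2 + F**2) + F = 2*F**2 + F = F + 2*F**2)
X(r, T) = 1/(5/4 + r) (X(r, T) = 1/(1/4 + (r - 1*(-1))) = 1/(1/4 + (r + 1)) = 1/(1/4 + (1 + r)) = 1/(5/4 + r))
X(5, 9)*24 + x(5) = (4/(5 + 4*5))*24 + 5*(1 + 2*5) = (4/(5 + 20))*24 + 5*(1 + 10) = (4/25)*24 + 5*11 = (4*(1/25))*24 + 55 = (4/25)*24 + 55 = 96/25 + 55 = 1471/25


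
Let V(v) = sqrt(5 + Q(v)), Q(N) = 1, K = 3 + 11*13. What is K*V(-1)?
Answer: 146*sqrt(6) ≈ 357.63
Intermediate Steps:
K = 146 (K = 3 + 143 = 146)
V(v) = sqrt(6) (V(v) = sqrt(5 + 1) = sqrt(6))
K*V(-1) = 146*sqrt(6)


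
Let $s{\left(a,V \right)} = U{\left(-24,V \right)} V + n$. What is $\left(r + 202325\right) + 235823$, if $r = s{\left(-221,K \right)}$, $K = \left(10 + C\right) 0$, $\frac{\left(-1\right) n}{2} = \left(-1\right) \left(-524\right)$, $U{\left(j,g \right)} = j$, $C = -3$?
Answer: $437100$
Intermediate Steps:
$n = -1048$ ($n = - 2 \left(\left(-1\right) \left(-524\right)\right) = \left(-2\right) 524 = -1048$)
$K = 0$ ($K = \left(10 - 3\right) 0 = 7 \cdot 0 = 0$)
$s{\left(a,V \right)} = -1048 - 24 V$ ($s{\left(a,V \right)} = - 24 V - 1048 = -1048 - 24 V$)
$r = -1048$ ($r = -1048 - 0 = -1048 + 0 = -1048$)
$\left(r + 202325\right) + 235823 = \left(-1048 + 202325\right) + 235823 = 201277 + 235823 = 437100$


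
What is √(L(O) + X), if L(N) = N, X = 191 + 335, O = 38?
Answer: 2*√141 ≈ 23.749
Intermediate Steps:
X = 526
√(L(O) + X) = √(38 + 526) = √564 = 2*√141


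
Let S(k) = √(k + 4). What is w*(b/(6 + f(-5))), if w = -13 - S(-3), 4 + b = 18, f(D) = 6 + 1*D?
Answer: -28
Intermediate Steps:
f(D) = 6 + D
S(k) = √(4 + k)
b = 14 (b = -4 + 18 = 14)
w = -14 (w = -13 - √(4 - 3) = -13 - √1 = -13 - 1*1 = -13 - 1 = -14)
w*(b/(6 + f(-5))) = -14*14/(6 + (6 - 5)) = -14*14/(6 + 1) = -14*14/7 = -2*14 = -14*2 = -28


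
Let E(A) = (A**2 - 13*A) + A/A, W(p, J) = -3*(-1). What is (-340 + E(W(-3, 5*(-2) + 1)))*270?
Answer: -99630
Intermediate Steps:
W(p, J) = 3
E(A) = 1 + A**2 - 13*A (E(A) = (A**2 - 13*A) + 1 = 1 + A**2 - 13*A)
(-340 + E(W(-3, 5*(-2) + 1)))*270 = (-340 + (1 + 3**2 - 13*3))*270 = (-340 + (1 + 9 - 39))*270 = (-340 - 29)*270 = -369*270 = -99630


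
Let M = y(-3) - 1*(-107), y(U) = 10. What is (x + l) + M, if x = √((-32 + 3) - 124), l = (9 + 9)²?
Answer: 441 + 3*I*√17 ≈ 441.0 + 12.369*I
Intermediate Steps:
l = 324 (l = 18² = 324)
x = 3*I*√17 (x = √(-29 - 124) = √(-153) = 3*I*√17 ≈ 12.369*I)
M = 117 (M = 10 - 1*(-107) = 10 + 107 = 117)
(x + l) + M = (3*I*√17 + 324) + 117 = (324 + 3*I*√17) + 117 = 441 + 3*I*√17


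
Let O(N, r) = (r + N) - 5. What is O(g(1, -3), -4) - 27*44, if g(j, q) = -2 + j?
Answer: -1198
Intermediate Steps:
O(N, r) = -5 + N + r (O(N, r) = (N + r) - 5 = -5 + N + r)
O(g(1, -3), -4) - 27*44 = (-5 + (-2 + 1) - 4) - 27*44 = (-5 - 1 - 4) - 1188 = -10 - 1188 = -1198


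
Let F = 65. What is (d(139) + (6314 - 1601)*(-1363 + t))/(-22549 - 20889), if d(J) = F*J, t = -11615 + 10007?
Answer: 6996644/21719 ≈ 322.14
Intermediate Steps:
t = -1608
d(J) = 65*J
(d(139) + (6314 - 1601)*(-1363 + t))/(-22549 - 20889) = (65*139 + (6314 - 1601)*(-1363 - 1608))/(-22549 - 20889) = (9035 + 4713*(-2971))/(-43438) = (9035 - 14002323)*(-1/43438) = -13993288*(-1/43438) = 6996644/21719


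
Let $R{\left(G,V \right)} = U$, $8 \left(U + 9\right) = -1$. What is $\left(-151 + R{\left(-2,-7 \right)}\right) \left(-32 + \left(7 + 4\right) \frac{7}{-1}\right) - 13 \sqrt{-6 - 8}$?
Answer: $\frac{139629}{8} - 13 i \sqrt{14} \approx 17454.0 - 48.642 i$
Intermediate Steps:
$U = - \frac{73}{8}$ ($U = -9 + \frac{1}{8} \left(-1\right) = -9 - \frac{1}{8} = - \frac{73}{8} \approx -9.125$)
$R{\left(G,V \right)} = - \frac{73}{8}$
$\left(-151 + R{\left(-2,-7 \right)}\right) \left(-32 + \left(7 + 4\right) \frac{7}{-1}\right) - 13 \sqrt{-6 - 8} = \left(-151 - \frac{73}{8}\right) \left(-32 + \left(7 + 4\right) \frac{7}{-1}\right) - 13 \sqrt{-6 - 8} = - \frac{1281 \left(-32 + 11 \cdot 7 \left(-1\right)\right)}{8} - 13 \sqrt{-14} = - \frac{1281 \left(-32 + 11 \left(-7\right)\right)}{8} - 13 i \sqrt{14} = - \frac{1281 \left(-32 - 77\right)}{8} - 13 i \sqrt{14} = \left(- \frac{1281}{8}\right) \left(-109\right) - 13 i \sqrt{14} = \frac{139629}{8} - 13 i \sqrt{14}$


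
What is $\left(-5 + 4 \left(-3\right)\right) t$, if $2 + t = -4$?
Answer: $102$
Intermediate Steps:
$t = -6$ ($t = -2 - 4 = -6$)
$\left(-5 + 4 \left(-3\right)\right) t = \left(-5 + 4 \left(-3\right)\right) \left(-6\right) = \left(-5 - 12\right) \left(-6\right) = \left(-17\right) \left(-6\right) = 102$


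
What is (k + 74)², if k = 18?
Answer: 8464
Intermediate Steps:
(k + 74)² = (18 + 74)² = 92² = 8464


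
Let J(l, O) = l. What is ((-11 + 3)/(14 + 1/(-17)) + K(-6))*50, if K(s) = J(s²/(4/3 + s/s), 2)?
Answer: 1232200/1659 ≈ 742.74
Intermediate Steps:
K(s) = 3*s²/7 (K(s) = s²/(4/3 + s/s) = s²/(4*(⅓) + 1) = s²/(4/3 + 1) = s²/(7/3) = s²*(3/7) = 3*s²/7)
((-11 + 3)/(14 + 1/(-17)) + K(-6))*50 = ((-11 + 3)/(14 + 1/(-17)) + (3/7)*(-6)²)*50 = (-8/(14 - 1/17) + (3/7)*36)*50 = (-8/237/17 + 108/7)*50 = (-8*17/237 + 108/7)*50 = (-136/237 + 108/7)*50 = (24644/1659)*50 = 1232200/1659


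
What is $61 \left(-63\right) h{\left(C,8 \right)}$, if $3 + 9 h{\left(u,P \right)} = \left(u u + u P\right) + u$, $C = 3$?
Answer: $-14091$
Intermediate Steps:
$h{\left(u,P \right)} = - \frac{1}{3} + \frac{u}{9} + \frac{u^{2}}{9} + \frac{P u}{9}$ ($h{\left(u,P \right)} = - \frac{1}{3} + \frac{\left(u u + u P\right) + u}{9} = - \frac{1}{3} + \frac{\left(u^{2} + P u\right) + u}{9} = - \frac{1}{3} + \frac{u + u^{2} + P u}{9} = - \frac{1}{3} + \left(\frac{u}{9} + \frac{u^{2}}{9} + \frac{P u}{9}\right) = - \frac{1}{3} + \frac{u}{9} + \frac{u^{2}}{9} + \frac{P u}{9}$)
$61 \left(-63\right) h{\left(C,8 \right)} = 61 \left(-63\right) \left(- \frac{1}{3} + \frac{1}{9} \cdot 3 + \frac{3^{2}}{9} + \frac{1}{9} \cdot 8 \cdot 3\right) = - 3843 \left(- \frac{1}{3} + \frac{1}{3} + \frac{1}{9} \cdot 9 + \frac{8}{3}\right) = - 3843 \left(- \frac{1}{3} + \frac{1}{3} + 1 + \frac{8}{3}\right) = \left(-3843\right) \frac{11}{3} = -14091$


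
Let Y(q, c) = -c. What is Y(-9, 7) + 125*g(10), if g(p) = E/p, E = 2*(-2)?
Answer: -57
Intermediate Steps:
E = -4
g(p) = -4/p
Y(-9, 7) + 125*g(10) = -1*7 + 125*(-4/10) = -7 + 125*(-4*⅒) = -7 + 125*(-⅖) = -7 - 50 = -57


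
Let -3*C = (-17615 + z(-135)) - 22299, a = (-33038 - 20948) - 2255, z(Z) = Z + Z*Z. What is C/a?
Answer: -21824/168723 ≈ -0.12935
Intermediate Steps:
z(Z) = Z + Z²
a = -56241 (a = -53986 - 2255 = -56241)
C = 21824/3 (C = -((-17615 - 135*(1 - 135)) - 22299)/3 = -((-17615 - 135*(-134)) - 22299)/3 = -((-17615 + 18090) - 22299)/3 = -(475 - 22299)/3 = -⅓*(-21824) = 21824/3 ≈ 7274.7)
C/a = (21824/3)/(-56241) = (21824/3)*(-1/56241) = -21824/168723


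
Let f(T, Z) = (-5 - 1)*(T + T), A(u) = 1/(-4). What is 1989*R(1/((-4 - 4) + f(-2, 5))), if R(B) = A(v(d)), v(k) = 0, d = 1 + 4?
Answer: -1989/4 ≈ -497.25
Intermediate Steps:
d = 5
A(u) = -1/4
f(T, Z) = -12*T
R(B) = -1/4
1989*R(1/((-4 - 4) + f(-2, 5))) = 1989*(-1/4) = -1989/4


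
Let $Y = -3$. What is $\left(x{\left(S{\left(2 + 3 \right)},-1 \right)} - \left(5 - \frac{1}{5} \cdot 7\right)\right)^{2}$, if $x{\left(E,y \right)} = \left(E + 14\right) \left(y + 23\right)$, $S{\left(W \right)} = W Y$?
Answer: $\frac{16384}{25} \approx 655.36$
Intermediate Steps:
$S{\left(W \right)} = - 3 W$ ($S{\left(W \right)} = W \left(-3\right) = - 3 W$)
$x{\left(E,y \right)} = \left(14 + E\right) \left(23 + y\right)$
$\left(x{\left(S{\left(2 + 3 \right)},-1 \right)} - \left(5 - \frac{1}{5} \cdot 7\right)\right)^{2} = \left(\left(322 + 14 \left(-1\right) + 23 \left(- 3 \left(2 + 3\right)\right) + - 3 \left(2 + 3\right) \left(-1\right)\right) - \left(5 - \frac{1}{5} \cdot 7\right)\right)^{2} = \left(\left(322 - 14 + 23 \left(\left(-3\right) 5\right) + \left(-3\right) 5 \left(-1\right)\right) + \left(\frac{1}{5} \cdot 7 - 5\right)\right)^{2} = \left(\left(322 - 14 + 23 \left(-15\right) - -15\right) + \left(\frac{7}{5} - 5\right)\right)^{2} = \left(\left(322 - 14 - 345 + 15\right) - \frac{18}{5}\right)^{2} = \left(-22 - \frac{18}{5}\right)^{2} = \left(- \frac{128}{5}\right)^{2} = \frac{16384}{25}$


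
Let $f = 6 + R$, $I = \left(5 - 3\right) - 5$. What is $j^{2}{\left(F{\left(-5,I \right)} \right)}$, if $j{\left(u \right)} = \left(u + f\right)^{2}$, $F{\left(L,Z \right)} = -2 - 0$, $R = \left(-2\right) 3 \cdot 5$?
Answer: $456976$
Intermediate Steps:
$R = -30$ ($R = \left(-6\right) 5 = -30$)
$I = -3$ ($I = 2 - 5 = -3$)
$F{\left(L,Z \right)} = -2$ ($F{\left(L,Z \right)} = -2 + 0 = -2$)
$f = -24$ ($f = 6 - 30 = -24$)
$j{\left(u \right)} = \left(-24 + u\right)^{2}$ ($j{\left(u \right)} = \left(u - 24\right)^{2} = \left(-24 + u\right)^{2}$)
$j^{2}{\left(F{\left(-5,I \right)} \right)} = \left(\left(-24 - 2\right)^{2}\right)^{2} = \left(\left(-26\right)^{2}\right)^{2} = 676^{2} = 456976$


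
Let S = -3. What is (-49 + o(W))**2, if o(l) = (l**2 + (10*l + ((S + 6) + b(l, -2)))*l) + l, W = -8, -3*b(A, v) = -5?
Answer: 3345241/9 ≈ 3.7169e+5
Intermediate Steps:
b(A, v) = 5/3 (b(A, v) = -1/3*(-5) = 5/3)
o(l) = l + l**2 + l*(14/3 + 10*l) (o(l) = (l**2 + (10*l + ((-3 + 6) + 5/3))*l) + l = (l**2 + (10*l + (3 + 5/3))*l) + l = (l**2 + (10*l + 14/3)*l) + l = (l**2 + (14/3 + 10*l)*l) + l = (l**2 + l*(14/3 + 10*l)) + l = l + l**2 + l*(14/3 + 10*l))
(-49 + o(W))**2 = (-49 + (1/3)*(-8)*(17 + 33*(-8)))**2 = (-49 + (1/3)*(-8)*(17 - 264))**2 = (-49 + (1/3)*(-8)*(-247))**2 = (-49 + 1976/3)**2 = (1829/3)**2 = 3345241/9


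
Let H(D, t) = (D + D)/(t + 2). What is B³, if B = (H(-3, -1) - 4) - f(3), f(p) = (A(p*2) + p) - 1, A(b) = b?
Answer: -5832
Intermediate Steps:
f(p) = -1 + 3*p (f(p) = (p*2 + p) - 1 = (2*p + p) - 1 = 3*p - 1 = -1 + 3*p)
H(D, t) = 2*D/(2 + t) (H(D, t) = (2*D)/(2 + t) = 2*D/(2 + t))
B = -18 (B = (2*(-3)/(2 - 1) - 4) - (-1 + 3*3) = (2*(-3)/1 - 4) - (-1 + 9) = (2*(-3)*1 - 4) - 1*8 = (-6 - 4) - 8 = -10 - 8 = -18)
B³ = (-18)³ = -5832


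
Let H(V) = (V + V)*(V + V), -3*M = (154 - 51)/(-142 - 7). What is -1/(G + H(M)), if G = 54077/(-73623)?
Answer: 4903512669/2560268555 ≈ 1.9152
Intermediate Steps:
G = -54077/73623 (G = 54077*(-1/73623) = -54077/73623 ≈ -0.73451)
M = 103/447 (M = -(154 - 51)/(3*(-142 - 7)) = -103/(3*(-149)) = -103*(-1)/(3*149) = -⅓*(-103/149) = 103/447 ≈ 0.23043)
H(V) = 4*V² (H(V) = (2*V)*(2*V) = 4*V²)
-1/(G + H(M)) = -1/(-54077/73623 + 4*(103/447)²) = -1/(-54077/73623 + 4*(10609/199809)) = -1/(-54077/73623 + 42436/199809) = -1/(-2560268555/4903512669) = -1*(-4903512669/2560268555) = 4903512669/2560268555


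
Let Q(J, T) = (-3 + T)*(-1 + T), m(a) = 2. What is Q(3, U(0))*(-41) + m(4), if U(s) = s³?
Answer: -121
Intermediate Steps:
Q(J, T) = (-1 + T)*(-3 + T)
Q(3, U(0))*(-41) + m(4) = (3 + (0³)² - 4*0³)*(-41) + 2 = (3 + 0² - 4*0)*(-41) + 2 = (3 + 0 + 0)*(-41) + 2 = 3*(-41) + 2 = -123 + 2 = -121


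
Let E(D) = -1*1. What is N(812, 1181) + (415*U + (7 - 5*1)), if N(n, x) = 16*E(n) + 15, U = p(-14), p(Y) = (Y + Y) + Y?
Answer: -17429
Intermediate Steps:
E(D) = -1
p(Y) = 3*Y (p(Y) = 2*Y + Y = 3*Y)
U = -42 (U = 3*(-14) = -42)
N(n, x) = -1 (N(n, x) = 16*(-1) + 15 = -16 + 15 = -1)
N(812, 1181) + (415*U + (7 - 5*1)) = -1 + (415*(-42) + (7 - 5*1)) = -1 + (-17430 + (7 - 5)) = -1 + (-17430 + 2) = -1 - 17428 = -17429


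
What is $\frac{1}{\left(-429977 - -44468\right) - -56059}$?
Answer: $- \frac{1}{329450} \approx -3.0354 \cdot 10^{-6}$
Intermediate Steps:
$\frac{1}{\left(-429977 - -44468\right) - -56059} = \frac{1}{\left(-429977 + 44468\right) + \left(-199753 + 255812\right)} = \frac{1}{-385509 + 56059} = \frac{1}{-329450} = - \frac{1}{329450}$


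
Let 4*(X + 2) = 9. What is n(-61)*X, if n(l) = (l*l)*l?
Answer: -226981/4 ≈ -56745.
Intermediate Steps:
X = ¼ (X = -2 + (¼)*9 = -2 + 9/4 = ¼ ≈ 0.25000)
n(l) = l³ (n(l) = l²*l = l³)
n(-61)*X = (-61)³*(¼) = -226981*¼ = -226981/4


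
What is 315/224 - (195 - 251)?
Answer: 1837/32 ≈ 57.406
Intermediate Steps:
315/224 - (195 - 251) = 315*(1/224) - 1*(-56) = 45/32 + 56 = 1837/32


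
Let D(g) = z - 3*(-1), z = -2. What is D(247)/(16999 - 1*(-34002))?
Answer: 1/51001 ≈ 1.9607e-5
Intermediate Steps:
D(g) = 1 (D(g) = -2 - 3*(-1) = -2 + 3 = 1)
D(247)/(16999 - 1*(-34002)) = 1/(16999 - 1*(-34002)) = 1/(16999 + 34002) = 1/51001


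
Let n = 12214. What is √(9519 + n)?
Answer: √21733 ≈ 147.42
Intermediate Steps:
√(9519 + n) = √(9519 + 12214) = √21733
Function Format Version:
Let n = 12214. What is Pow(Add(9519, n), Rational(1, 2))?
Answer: Pow(21733, Rational(1, 2)) ≈ 147.42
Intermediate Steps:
Pow(Add(9519, n), Rational(1, 2)) = Pow(Add(9519, 12214), Rational(1, 2)) = Pow(21733, Rational(1, 2))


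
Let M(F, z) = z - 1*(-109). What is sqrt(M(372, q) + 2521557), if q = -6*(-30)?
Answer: sqrt(2521846) ≈ 1588.0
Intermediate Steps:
q = 180
M(F, z) = 109 + z (M(F, z) = z + 109 = 109 + z)
sqrt(M(372, q) + 2521557) = sqrt((109 + 180) + 2521557) = sqrt(289 + 2521557) = sqrt(2521846)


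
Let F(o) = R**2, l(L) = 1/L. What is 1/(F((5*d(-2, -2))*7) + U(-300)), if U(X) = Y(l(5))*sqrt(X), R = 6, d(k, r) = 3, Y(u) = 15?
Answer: 1/1911 - 25*I*sqrt(3)/11466 ≈ 0.00052329 - 0.0037765*I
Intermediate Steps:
U(X) = 15*sqrt(X)
F(o) = 36 (F(o) = 6**2 = 36)
1/(F((5*d(-2, -2))*7) + U(-300)) = 1/(36 + 15*sqrt(-300)) = 1/(36 + 15*(10*I*sqrt(3))) = 1/(36 + 150*I*sqrt(3))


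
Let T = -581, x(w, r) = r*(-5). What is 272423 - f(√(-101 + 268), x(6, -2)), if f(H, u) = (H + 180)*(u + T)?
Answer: 375203 + 571*√167 ≈ 3.8258e+5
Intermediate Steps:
x(w, r) = -5*r
f(H, u) = (-581 + u)*(180 + H) (f(H, u) = (H + 180)*(u - 581) = (180 + H)*(-581 + u) = (-581 + u)*(180 + H))
272423 - f(√(-101 + 268), x(6, -2)) = 272423 - (-104580 - 581*√(-101 + 268) + 180*(-5*(-2)) + √(-101 + 268)*(-5*(-2))) = 272423 - (-104580 - 581*√167 + 180*10 + √167*10) = 272423 - (-104580 - 581*√167 + 1800 + 10*√167) = 272423 - (-102780 - 571*√167) = 272423 + (102780 + 571*√167) = 375203 + 571*√167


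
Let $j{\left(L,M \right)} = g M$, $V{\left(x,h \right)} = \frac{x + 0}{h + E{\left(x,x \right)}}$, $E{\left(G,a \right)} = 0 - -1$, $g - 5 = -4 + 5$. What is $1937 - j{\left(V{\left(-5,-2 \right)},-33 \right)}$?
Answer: $2135$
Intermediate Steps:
$g = 6$ ($g = 5 + \left(-4 + 5\right) = 5 + 1 = 6$)
$E{\left(G,a \right)} = 1$ ($E{\left(G,a \right)} = 0 + 1 = 1$)
$V{\left(x,h \right)} = \frac{x}{1 + h}$ ($V{\left(x,h \right)} = \frac{x + 0}{h + 1} = \frac{x}{1 + h}$)
$j{\left(L,M \right)} = 6 M$
$1937 - j{\left(V{\left(-5,-2 \right)},-33 \right)} = 1937 - 6 \left(-33\right) = 1937 - -198 = 1937 + 198 = 2135$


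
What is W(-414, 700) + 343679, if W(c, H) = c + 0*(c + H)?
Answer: 343265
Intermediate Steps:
W(c, H) = c (W(c, H) = c + 0*(H + c) = c + 0 = c)
W(-414, 700) + 343679 = -414 + 343679 = 343265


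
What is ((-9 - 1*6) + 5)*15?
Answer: -150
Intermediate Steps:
((-9 - 1*6) + 5)*15 = ((-9 - 6) + 5)*15 = (-15 + 5)*15 = -10*15 = -150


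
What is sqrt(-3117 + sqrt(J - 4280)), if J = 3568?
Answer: sqrt(-3117 + 2*I*sqrt(178)) ≈ 0.239 + 55.831*I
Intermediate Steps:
sqrt(-3117 + sqrt(J - 4280)) = sqrt(-3117 + sqrt(3568 - 4280)) = sqrt(-3117 + sqrt(-712)) = sqrt(-3117 + 2*I*sqrt(178))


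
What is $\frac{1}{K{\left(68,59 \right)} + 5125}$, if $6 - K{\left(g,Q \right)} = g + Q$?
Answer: $\frac{1}{5004} \approx 0.00019984$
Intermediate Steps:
$K{\left(g,Q \right)} = 6 - Q - g$ ($K{\left(g,Q \right)} = 6 - \left(g + Q\right) = 6 - \left(Q + g\right) = 6 - Q - g$)
$\frac{1}{K{\left(68,59 \right)} + 5125} = \frac{1}{\left(6 - 59 - 68\right) + 5125} = \frac{1}{-121 + 5125} = \frac{1}{5004}$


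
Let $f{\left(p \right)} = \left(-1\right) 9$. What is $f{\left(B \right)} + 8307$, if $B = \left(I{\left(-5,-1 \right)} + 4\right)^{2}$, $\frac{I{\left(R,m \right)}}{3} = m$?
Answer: $8298$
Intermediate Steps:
$I{\left(R,m \right)} = 3 m$
$B = 1$ ($B = \left(3 \left(-1\right) + 4\right)^{2} = \left(-3 + 4\right)^{2} = 1^{2} = 1$)
$f{\left(p \right)} = -9$
$f{\left(B \right)} + 8307 = -9 + 8307 = 8298$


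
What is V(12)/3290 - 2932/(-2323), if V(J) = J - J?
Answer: 2932/2323 ≈ 1.2622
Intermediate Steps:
V(J) = 0
V(12)/3290 - 2932/(-2323) = 0/3290 - 2932/(-2323) = 0*(1/3290) - 2932*(-1/2323) = 0 + 2932/2323 = 2932/2323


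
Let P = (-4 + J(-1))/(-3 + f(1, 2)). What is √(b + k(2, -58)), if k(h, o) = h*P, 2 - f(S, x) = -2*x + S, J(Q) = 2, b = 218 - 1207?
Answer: I*√991 ≈ 31.48*I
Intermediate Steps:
b = -989
f(S, x) = 2 - S + 2*x (f(S, x) = 2 - (-2*x + S) = 2 - (S - 2*x) = 2 + (-S + 2*x) = 2 - S + 2*x)
P = -1 (P = (-4 + 2)/(-3 + (2 - 1*1 + 2*2)) = -2/(-3 + (2 - 1 + 4)) = -2/(-3 + 5) = -2/2 = -2*½ = -1)
k(h, o) = -h (k(h, o) = h*(-1) = -h)
√(b + k(2, -58)) = √(-989 - 1*2) = √(-989 - 2) = √(-991) = I*√991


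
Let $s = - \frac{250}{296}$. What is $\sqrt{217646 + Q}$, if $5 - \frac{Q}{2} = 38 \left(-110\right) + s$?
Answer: $\frac{\sqrt{1237672866}}{74} \approx 475.41$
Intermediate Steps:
$s = - \frac{125}{148}$ ($s = \left(-250\right) \frac{1}{296} = - \frac{125}{148} \approx -0.84459$)
$Q = \frac{619505}{74}$ ($Q = 10 - 2 \left(38 \left(-110\right) - \frac{125}{148}\right) = 10 - 2 \left(-4180 - \frac{125}{148}\right) = 10 - - \frac{618765}{74} = 10 + \frac{618765}{74} = \frac{619505}{74} \approx 8371.7$)
$\sqrt{217646 + Q} = \sqrt{217646 + \frac{619505}{74}} = \sqrt{\frac{16725309}{74}} = \frac{\sqrt{1237672866}}{74}$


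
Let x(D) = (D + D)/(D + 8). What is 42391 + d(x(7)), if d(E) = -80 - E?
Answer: 634651/15 ≈ 42310.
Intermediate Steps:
x(D) = 2*D/(8 + D) (x(D) = (2*D)/(8 + D) = 2*D/(8 + D))
42391 + d(x(7)) = 42391 + (-80 - 2*7/(8 + 7)) = 42391 + (-80 - 2*7/15) = 42391 + (-80 - 1*14/15) = 42391 + (-80 - 14/15) = 42391 - 1214/15 = 634651/15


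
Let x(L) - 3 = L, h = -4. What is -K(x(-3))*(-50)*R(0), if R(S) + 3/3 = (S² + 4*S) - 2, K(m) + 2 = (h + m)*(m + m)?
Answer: 300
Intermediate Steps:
x(L) = 3 + L
K(m) = -2 + 2*m*(-4 + m) (K(m) = -2 + (-4 + m)*(m + m) = -2 + (-4 + m)*(2*m) = -2 + 2*m*(-4 + m))
R(S) = -3 + S² + 4*S (R(S) = -1 + ((S² + 4*S) - 2) = -1 + (-2 + S² + 4*S) = -3 + S² + 4*S)
-K(x(-3))*(-50)*R(0) = -(-2 - 8*(3 - 3) + 2*(3 - 3)²)*(-50)*(-3 + 0² + 4*0) = -(-2 - 8*0 + 2*0²)*(-50)*(-3 + 0 + 0) = -(-2 + 0 + 2*0)*(-50)*(-3) = -(-2 + 0 + 0)*(-50)*(-3) = -(-2*(-50))*(-3) = -100*(-3) = -1*(-300) = 300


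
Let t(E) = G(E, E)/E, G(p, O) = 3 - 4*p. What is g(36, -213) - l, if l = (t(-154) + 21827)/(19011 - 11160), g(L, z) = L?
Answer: 40165205/1209054 ≈ 33.220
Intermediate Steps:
t(E) = (3 - 4*E)/E
l = 3360739/1209054 (l = ((-4 + 3/(-154)) + 21827)/(19011 - 11160) = ((-4 + 3*(-1/154)) + 21827)/7851 = ((-4 - 3/154) + 21827)*(1/7851) = (-619/154 + 21827)*(1/7851) = (3360739/154)*(1/7851) = 3360739/1209054 ≈ 2.7796)
g(36, -213) - l = 36 - 1*3360739/1209054 = 36 - 3360739/1209054 = 40165205/1209054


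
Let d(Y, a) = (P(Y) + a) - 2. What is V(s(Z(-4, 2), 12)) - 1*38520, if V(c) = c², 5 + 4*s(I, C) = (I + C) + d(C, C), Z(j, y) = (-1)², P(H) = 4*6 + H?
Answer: -153351/4 ≈ -38338.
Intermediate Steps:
P(H) = 24 + H
Z(j, y) = 1
d(Y, a) = 22 + Y + a (d(Y, a) = ((24 + Y) + a) - 2 = (24 + Y + a) - 2 = 22 + Y + a)
s(I, C) = 17/4 + I/4 + 3*C/4 (s(I, C) = -5/4 + ((I + C) + (22 + C + C))/4 = -5/4 + ((C + I) + (22 + 2*C))/4 = -5/4 + (22 + I + 3*C)/4 = -5/4 + (11/2 + I/4 + 3*C/4) = 17/4 + I/4 + 3*C/4)
V(s(Z(-4, 2), 12)) - 1*38520 = (17/4 + (¼)*1 + (¾)*12)² - 1*38520 = (17/4 + ¼ + 9)² - 38520 = (27/2)² - 38520 = 729/4 - 38520 = -153351/4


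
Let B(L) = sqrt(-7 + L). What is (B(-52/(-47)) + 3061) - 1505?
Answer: 1556 + I*sqrt(13019)/47 ≈ 1556.0 + 2.4277*I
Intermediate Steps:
(B(-52/(-47)) + 3061) - 1505 = (sqrt(-7 - 52/(-47)) + 3061) - 1505 = (sqrt(-7 - 52*(-1/47)) + 3061) - 1505 = (sqrt(-7 + 52/47) + 3061) - 1505 = (sqrt(-277/47) + 3061) - 1505 = (I*sqrt(13019)/47 + 3061) - 1505 = (3061 + I*sqrt(13019)/47) - 1505 = 1556 + I*sqrt(13019)/47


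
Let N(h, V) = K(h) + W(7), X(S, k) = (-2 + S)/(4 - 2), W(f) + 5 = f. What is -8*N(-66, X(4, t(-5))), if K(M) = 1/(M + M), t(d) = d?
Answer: -526/33 ≈ -15.939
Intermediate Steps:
W(f) = -5 + f
K(M) = 1/(2*M)
X(S, k) = -1 + S/2 (X(S, k) = (-2 + S)/2 = (-2 + S)*(½) = -1 + S/2)
N(h, V) = 2 + 1/(2*h) (N(h, V) = 1/(2*h) + (-5 + 7) = 1/(2*h) + 2 = 2 + 1/(2*h))
-8*N(-66, X(4, t(-5))) = -8*(2 + (½)/(-66)) = -8*(2 + (½)*(-1/66)) = -8*(2 - 1/132) = -8*263/132 = -1*526/33 = -526/33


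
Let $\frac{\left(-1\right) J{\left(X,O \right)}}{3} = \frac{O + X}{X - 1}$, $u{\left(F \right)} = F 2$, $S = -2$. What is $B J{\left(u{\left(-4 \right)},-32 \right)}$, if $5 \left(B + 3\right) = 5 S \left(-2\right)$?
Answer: $- \frac{40}{3} \approx -13.333$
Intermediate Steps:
$u{\left(F \right)} = 2 F$
$J{\left(X,O \right)} = - \frac{3 \left(O + X\right)}{-1 + X}$ ($J{\left(X,O \right)} = - 3 \frac{O + X}{X - 1} = - 3 \frac{O + X}{-1 + X} = - \frac{3 \left(O + X\right)}{-1 + X}$)
$B = 1$ ($B = -3 + \frac{5 \left(-2\right) \left(-2\right)}{5} = -3 + \frac{\left(-10\right) \left(-2\right)}{5} = -3 + \frac{1}{5} \cdot 20 = -3 + 4 = 1$)
$B J{\left(u{\left(-4 \right)},-32 \right)} = 1 \frac{3 \left(\left(-1\right) \left(-32\right) - 2 \left(-4\right)\right)}{-1 + 2 \left(-4\right)} = 1 \frac{3 \left(32 - -8\right)}{-1 - 8} = 1 \frac{3 \left(32 + 8\right)}{-9} = 1 \cdot 3 \left(- \frac{1}{9}\right) 40 = 1 \left(- \frac{40}{3}\right) = - \frac{40}{3}$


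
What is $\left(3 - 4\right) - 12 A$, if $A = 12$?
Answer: $-145$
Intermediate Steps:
$\left(3 - 4\right) - 12 A = \left(3 - 4\right) - 144 = -1 - 144 = -145$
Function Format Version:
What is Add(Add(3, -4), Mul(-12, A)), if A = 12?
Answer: -145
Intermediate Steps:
Add(Add(3, -4), Mul(-12, A)) = Add(Add(3, -4), Mul(-12, 12)) = Add(-1, -144) = -145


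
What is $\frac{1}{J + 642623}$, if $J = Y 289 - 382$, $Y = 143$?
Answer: $\frac{1}{683568} \approx 1.4629 \cdot 10^{-6}$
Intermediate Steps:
$J = 40945$ ($J = 143 \cdot 289 - 382 = 41327 - 382 = 40945$)
$\frac{1}{J + 642623} = \frac{1}{40945 + 642623} = \frac{1}{683568}$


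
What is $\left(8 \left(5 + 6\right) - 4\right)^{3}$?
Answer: $592704$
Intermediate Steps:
$\left(8 \left(5 + 6\right) - 4\right)^{3} = \left(8 \cdot 11 - 4\right)^{3} = \left(88 - 4\right)^{3} = 84^{3} = 592704$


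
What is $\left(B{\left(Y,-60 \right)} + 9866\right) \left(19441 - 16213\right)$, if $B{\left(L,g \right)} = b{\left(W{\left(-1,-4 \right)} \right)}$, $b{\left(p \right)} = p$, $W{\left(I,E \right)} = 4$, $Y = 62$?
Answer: $31860360$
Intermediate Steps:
$B{\left(L,g \right)} = 4$
$\left(B{\left(Y,-60 \right)} + 9866\right) \left(19441 - 16213\right) = \left(4 + 9866\right) \left(19441 - 16213\right) = 9870 \cdot 3228 = 31860360$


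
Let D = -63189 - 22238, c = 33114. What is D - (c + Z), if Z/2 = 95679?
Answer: -309899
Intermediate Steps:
Z = 191358 (Z = 2*95679 = 191358)
D = -85427
D - (c + Z) = -85427 - (33114 + 191358) = -85427 - 1*224472 = -85427 - 224472 = -309899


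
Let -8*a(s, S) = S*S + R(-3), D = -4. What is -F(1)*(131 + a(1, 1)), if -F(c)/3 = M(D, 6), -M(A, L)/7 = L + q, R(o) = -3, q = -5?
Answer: -11025/4 ≈ -2756.3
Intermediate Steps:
M(A, L) = 35 - 7*L (M(A, L) = -7*(L - 5) = -7*(-5 + L) = 35 - 7*L)
F(c) = 21 (F(c) = -3*(35 - 7*6) = -3*(35 - 42) = -3*(-7) = 21)
a(s, S) = 3/8 - S**2/8 (a(s, S) = -(S*S - 3)/8 = -(S**2 - 3)/8 = -(-3 + S**2)/8 = 3/8 - S**2/8)
-F(1)*(131 + a(1, 1)) = -21*(131 + (3/8 - 1/8*1**2)) = -21*(131 + (3/8 - 1/8*1)) = -21*(131 + (3/8 - 1/8)) = -21*(131 + 1/4) = -21*525/4 = -1*11025/4 = -11025/4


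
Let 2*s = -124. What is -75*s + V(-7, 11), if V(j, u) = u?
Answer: 4661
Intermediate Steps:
s = -62 (s = (1/2)*(-124) = -62)
-75*s + V(-7, 11) = -75*(-62) + 11 = 4650 + 11 = 4661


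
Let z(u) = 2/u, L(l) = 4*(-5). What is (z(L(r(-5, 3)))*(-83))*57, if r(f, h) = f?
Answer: 4731/10 ≈ 473.10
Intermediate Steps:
L(l) = -20
(z(L(r(-5, 3)))*(-83))*57 = ((2/(-20))*(-83))*57 = ((2*(-1/20))*(-83))*57 = -⅒*(-83)*57 = (83/10)*57 = 4731/10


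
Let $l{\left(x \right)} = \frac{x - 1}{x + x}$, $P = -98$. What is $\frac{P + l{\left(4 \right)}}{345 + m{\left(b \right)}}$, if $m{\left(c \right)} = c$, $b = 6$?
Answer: $- \frac{781}{2808} \approx -0.27813$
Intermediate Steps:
$l{\left(x \right)} = \frac{-1 + x}{2 x}$
$\frac{P + l{\left(4 \right)}}{345 + m{\left(b \right)}} = \frac{-98 + \frac{-1 + 4}{2 \cdot 4}}{345 + 6} = \frac{-98 + \frac{1}{2} \cdot \frac{1}{4} \cdot 3}{351} = \left(-98 + \frac{3}{8}\right) \frac{1}{351} = \left(- \frac{781}{8}\right) \frac{1}{351} = - \frac{781}{2808}$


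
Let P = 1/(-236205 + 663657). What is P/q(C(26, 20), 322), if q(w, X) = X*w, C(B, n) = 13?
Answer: 1/1789314072 ≈ 5.5887e-10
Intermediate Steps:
P = 1/427452 ≈ 2.3394e-6
P/q(C(26, 20), 322) = 1/(427452*((322*13))) = (1/427452)/4186 = (1/427452)*(1/4186) = 1/1789314072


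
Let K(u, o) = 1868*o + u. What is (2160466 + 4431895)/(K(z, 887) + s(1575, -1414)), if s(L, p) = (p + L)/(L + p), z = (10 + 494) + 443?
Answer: 6592361/1657864 ≈ 3.9764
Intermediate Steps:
z = 947 (z = 504 + 443 = 947)
K(u, o) = u + 1868*o
s(L, p) = 1 (s(L, p) = (L + p)/(L + p) = 1)
(2160466 + 4431895)/(K(z, 887) + s(1575, -1414)) = (2160466 + 4431895)/((947 + 1868*887) + 1) = 6592361/((947 + 1656916) + 1) = 6592361/(1657863 + 1) = 6592361/1657864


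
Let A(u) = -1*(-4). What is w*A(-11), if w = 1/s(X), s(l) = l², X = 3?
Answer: 4/9 ≈ 0.44444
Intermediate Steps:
w = ⅑ (w = 1/(3²) = 1/9 = ⅑ ≈ 0.11111)
A(u) = 4
w*A(-11) = (⅑)*4 = 4/9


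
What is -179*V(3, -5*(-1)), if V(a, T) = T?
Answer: -895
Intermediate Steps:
-179*V(3, -5*(-1)) = -(-895)*(-1) = -179*5 = -895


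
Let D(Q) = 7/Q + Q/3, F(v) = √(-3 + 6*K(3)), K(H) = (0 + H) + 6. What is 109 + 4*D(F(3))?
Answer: 109 + 32*√51/17 ≈ 122.44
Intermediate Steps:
K(H) = 6 + H (K(H) = H + 6 = 6 + H)
F(v) = √51 (F(v) = √(-3 + 6*(6 + 3)) = √(-3 + 6*9) = √(-3 + 54) = √51)
D(Q) = 7/Q + Q/3 (D(Q) = 7/Q + Q*(⅓) = 7/Q + Q/3)
109 + 4*D(F(3)) = 109 + 4*(7/(√51) + √51/3) = 109 + 4*(7*(√51/51) + √51/3) = 109 + 4*(7*√51/51 + √51/3) = 109 + 4*(8*√51/17) = 109 + 32*√51/17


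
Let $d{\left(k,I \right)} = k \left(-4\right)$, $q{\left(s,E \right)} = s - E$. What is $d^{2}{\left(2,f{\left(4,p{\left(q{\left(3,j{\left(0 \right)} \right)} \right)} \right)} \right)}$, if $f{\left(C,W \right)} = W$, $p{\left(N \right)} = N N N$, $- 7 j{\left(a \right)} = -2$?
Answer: $64$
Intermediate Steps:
$j{\left(a \right)} = \frac{2}{7}$ ($j{\left(a \right)} = \left(- \frac{1}{7}\right) \left(-2\right) = \frac{2}{7}$)
$p{\left(N \right)} = N^{3}$ ($p{\left(N \right)} = N^{2} N = N^{3}$)
$d{\left(k,I \right)} = - 4 k$
$d^{2}{\left(2,f{\left(4,p{\left(q{\left(3,j{\left(0 \right)} \right)} \right)} \right)} \right)} = \left(\left(-4\right) 2\right)^{2} = \left(-8\right)^{2} = 64$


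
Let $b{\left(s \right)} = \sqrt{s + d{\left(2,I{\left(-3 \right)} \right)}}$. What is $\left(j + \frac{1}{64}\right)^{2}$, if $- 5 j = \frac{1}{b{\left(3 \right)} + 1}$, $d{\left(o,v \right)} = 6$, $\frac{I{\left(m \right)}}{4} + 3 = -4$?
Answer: $\frac{121}{102400} \approx 0.0011816$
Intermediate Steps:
$I{\left(m \right)} = -28$ ($I{\left(m \right)} = -12 + 4 \left(-4\right) = -12 - 16 = -28$)
$b{\left(s \right)} = \sqrt{6 + s}$ ($b{\left(s \right)} = \sqrt{s + 6} = \sqrt{6 + s}$)
$j = - \frac{1}{20}$ ($j = - \frac{1}{5 \left(\sqrt{6 + 3} + 1\right)} = - \frac{1}{5 \left(\sqrt{9} + 1\right)} = - \frac{1}{5 \left(3 + 1\right)} = - \frac{1}{5 \cdot 4} = \left(- \frac{1}{5}\right) \frac{1}{4} = - \frac{1}{20} \approx -0.05$)
$\left(j + \frac{1}{64}\right)^{2} = \left(- \frac{1}{20} + \frac{1}{64}\right)^{2} = \left(- \frac{11}{320}\right)^{2} = \frac{121}{102400}$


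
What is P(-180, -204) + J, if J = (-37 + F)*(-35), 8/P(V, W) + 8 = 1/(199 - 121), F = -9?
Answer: 1002406/623 ≈ 1609.0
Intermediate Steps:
P(V, W) = -624/623 (P(V, W) = 8/(-8 + 1/(199 - 121)) = 8/(-8 + 1/78) = 8/(-623/78) = 8*(-78/623) = -624/623)
J = 1610 (J = (-37 - 9)*(-35) = -46*(-35) = 1610)
P(-180, -204) + J = -624/623 + 1610 = 1002406/623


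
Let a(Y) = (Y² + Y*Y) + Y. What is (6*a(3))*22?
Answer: 2772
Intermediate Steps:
a(Y) = Y + 2*Y² (a(Y) = (Y² + Y²) + Y = 2*Y² + Y = Y + 2*Y²)
(6*a(3))*22 = (6*(3*(1 + 2*3)))*22 = (6*(3*(1 + 6)))*22 = (6*(3*7))*22 = (6*21)*22 = 126*22 = 2772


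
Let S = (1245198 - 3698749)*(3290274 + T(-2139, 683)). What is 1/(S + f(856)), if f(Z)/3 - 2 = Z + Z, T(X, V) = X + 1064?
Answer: -1/8070217490507 ≈ -1.2391e-13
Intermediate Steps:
T(X, V) = 1064 + X
f(Z) = 6 + 6*Z (f(Z) = 6 + 3*(Z + Z) = 6 + 3*(2*Z) = 6 + 6*Z)
S = -8070217495649 (S = (1245198 - 3698749)*(3290274 + (1064 - 2139)) = -2453551*(3290274 - 1075) = -2453551*3289199 = -8070217495649)
1/(S + f(856)) = 1/(-8070217495649 + (6 + 6*856)) = 1/(-8070217495649 + (6 + 5136)) = 1/(-8070217495649 + 5142) = 1/(-8070217490507) = -1/8070217490507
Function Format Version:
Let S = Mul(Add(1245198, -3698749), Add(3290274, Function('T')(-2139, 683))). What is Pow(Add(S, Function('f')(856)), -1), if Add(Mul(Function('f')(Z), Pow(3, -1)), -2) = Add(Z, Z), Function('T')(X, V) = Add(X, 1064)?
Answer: Rational(-1, 8070217490507) ≈ -1.2391e-13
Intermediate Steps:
Function('T')(X, V) = Add(1064, X)
Function('f')(Z) = Add(6, Mul(6, Z)) (Function('f')(Z) = Add(6, Mul(3, Add(Z, Z))) = Add(6, Mul(3, Mul(2, Z))) = Add(6, Mul(6, Z)))
S = -8070217495649 (S = Mul(Add(1245198, -3698749), Add(3290274, Add(1064, -2139))) = Mul(-2453551, Add(3290274, -1075)) = Mul(-2453551, 3289199) = -8070217495649)
Pow(Add(S, Function('f')(856)), -1) = Pow(Add(-8070217495649, Add(6, Mul(6, 856))), -1) = Pow(Add(-8070217495649, Add(6, 5136)), -1) = Pow(Add(-8070217495649, 5142), -1) = Pow(-8070217490507, -1) = Rational(-1, 8070217490507)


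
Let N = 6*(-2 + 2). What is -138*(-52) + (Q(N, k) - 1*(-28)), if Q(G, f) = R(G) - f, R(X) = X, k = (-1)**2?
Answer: 7203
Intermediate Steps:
k = 1
N = 0 (N = 6*0 = 0)
Q(G, f) = G - f
-138*(-52) + (Q(N, k) - 1*(-28)) = -138*(-52) + ((0 - 1*1) - 1*(-28)) = 7176 + ((0 - 1) + 28) = 7176 + (-1 + 28) = 7176 + 27 = 7203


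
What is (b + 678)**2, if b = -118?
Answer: 313600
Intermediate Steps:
(b + 678)**2 = (-118 + 678)**2 = 560**2 = 313600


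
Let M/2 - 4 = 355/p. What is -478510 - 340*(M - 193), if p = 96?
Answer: -5017495/12 ≈ -4.1812e+5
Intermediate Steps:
M = 739/48 (M = 8 + 2*(355/96) = 8 + 355/48 = 739/48 ≈ 15.396)
-478510 - 340*(M - 193) = -478510 - 340*(739/48 - 193) = -478510 - 340*(-8525)/48 = -478510 - 1*(-724625/12) = -478510 + 724625/12 = -5017495/12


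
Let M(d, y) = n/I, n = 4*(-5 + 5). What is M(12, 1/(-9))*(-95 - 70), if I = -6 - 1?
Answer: 0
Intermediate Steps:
n = 0 (n = 4*0 = 0)
I = -7
M(d, y) = 0 (M(d, y) = 0/(-7) = 0*(-⅐) = 0)
M(12, 1/(-9))*(-95 - 70) = 0*(-95 - 70) = 0*(-165) = 0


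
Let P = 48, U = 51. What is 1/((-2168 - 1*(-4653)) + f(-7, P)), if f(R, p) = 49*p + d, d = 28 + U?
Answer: 1/4916 ≈ 0.00020342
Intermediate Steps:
d = 79 (d = 28 + 51 = 79)
f(R, p) = 79 + 49*p (f(R, p) = 49*p + 79 = 79 + 49*p)
1/((-2168 - 1*(-4653)) + f(-7, P)) = 1/((-2168 - 1*(-4653)) + (79 + 49*48)) = 1/((-2168 + 4653) + (79 + 2352)) = 1/(2485 + 2431) = 1/4916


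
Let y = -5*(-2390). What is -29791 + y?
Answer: -17841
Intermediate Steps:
y = 11950
-29791 + y = -29791 + 11950 = -17841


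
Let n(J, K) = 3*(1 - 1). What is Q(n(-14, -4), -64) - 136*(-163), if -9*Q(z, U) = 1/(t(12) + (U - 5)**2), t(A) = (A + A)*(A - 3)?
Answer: 992971223/44793 ≈ 22168.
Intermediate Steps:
n(J, K) = 0 (n(J, K) = 3*0 = 0)
t(A) = 2*A*(-3 + A) (t(A) = (2*A)*(-3 + A) = 2*A*(-3 + A))
Q(z, U) = -1/(9*(216 + (-5 + U)**2)) (Q(z, U) = -1/(9*(2*12*(-3 + 12) + (U - 5)**2)) = -1/(9*(2*12*9 + (-5 + U)**2)) = -1/(9*(216 + (-5 + U)**2)))
Q(n(-14, -4), -64) - 136*(-163) = -1/(1944 + 9*(-5 - 64)**2) - 136*(-163) = -1/(1944 + 9*(-69)**2) + 22168 = -1/(1944 + 9*4761) + 22168 = -1/(1944 + 42849) + 22168 = -1/44793 + 22168 = 992971223/44793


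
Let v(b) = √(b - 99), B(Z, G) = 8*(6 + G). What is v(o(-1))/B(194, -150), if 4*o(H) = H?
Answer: -I*√397/2304 ≈ -0.0086479*I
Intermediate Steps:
o(H) = H/4
B(Z, G) = 48 + 8*G
v(b) = √(-99 + b)
v(o(-1))/B(194, -150) = √(-99 + (¼)*(-1))/(48 + 8*(-150)) = √(-99 - ¼)/(48 - 1200) = √(-397/4)/(-1152) = (I*√397/2)*(-1/1152) = -I*√397/2304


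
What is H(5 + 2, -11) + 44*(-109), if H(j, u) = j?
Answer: -4789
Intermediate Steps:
H(5 + 2, -11) + 44*(-109) = (5 + 2) + 44*(-109) = 7 - 4796 = -4789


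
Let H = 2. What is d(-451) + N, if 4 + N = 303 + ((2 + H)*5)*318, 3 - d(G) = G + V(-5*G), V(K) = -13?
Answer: 7126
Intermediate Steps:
d(G) = 16 - G (d(G) = 3 - (G - 13) = 3 - (-13 + G) = 3 + (13 - G) = 16 - G)
N = 6659 (N = -4 + (303 + ((2 + 2)*5)*318) = -4 + (303 + (4*5)*318) = -4 + (303 + 20*318) = -4 + (303 + 6360) = -4 + 6663 = 6659)
d(-451) + N = (16 - 1*(-451)) + 6659 = (16 + 451) + 6659 = 467 + 6659 = 7126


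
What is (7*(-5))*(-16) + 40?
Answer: 600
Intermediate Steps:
(7*(-5))*(-16) + 40 = -35*(-16) + 40 = 560 + 40 = 600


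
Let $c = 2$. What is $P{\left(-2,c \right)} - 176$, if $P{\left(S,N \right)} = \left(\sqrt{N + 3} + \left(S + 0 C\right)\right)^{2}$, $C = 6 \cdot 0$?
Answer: $-176 + \left(2 - \sqrt{5}\right)^{2} \approx -175.94$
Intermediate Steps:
$C = 0$
$P{\left(S,N \right)} = \left(S + \sqrt{3 + N}\right)^{2}$ ($P{\left(S,N \right)} = \left(\sqrt{N + 3} + \left(S + 0 \cdot 0\right)\right)^{2} = \left(\sqrt{3 + N} + \left(S + 0\right)\right)^{2} = \left(\sqrt{3 + N} + S\right)^{2} = \left(S + \sqrt{3 + N}\right)^{2}$)
$P{\left(-2,c \right)} - 176 = \left(-2 + \sqrt{3 + 2}\right)^{2} - 176 = \left(-2 + \sqrt{5}\right)^{2} - 176 = -176 + \left(-2 + \sqrt{5}\right)^{2}$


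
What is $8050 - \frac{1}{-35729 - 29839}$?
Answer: $\frac{527822401}{65568} \approx 8050.0$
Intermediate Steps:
$8050 - \frac{1}{-35729 - 29839} = 8050 - \frac{1}{-65568} = 8050 - - \frac{1}{65568} = 8050 + \frac{1}{65568} = \frac{527822401}{65568}$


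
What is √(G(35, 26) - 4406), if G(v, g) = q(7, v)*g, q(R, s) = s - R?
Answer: I*√3678 ≈ 60.646*I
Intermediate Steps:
G(v, g) = g*(-7 + v) (G(v, g) = (v - 1*7)*g = (v - 7)*g = (-7 + v)*g = g*(-7 + v))
√(G(35, 26) - 4406) = √(26*(-7 + 35) - 4406) = √(26*28 - 4406) = √(728 - 4406) = √(-3678) = I*√3678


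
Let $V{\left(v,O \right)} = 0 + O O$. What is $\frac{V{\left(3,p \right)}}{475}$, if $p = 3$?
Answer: $\frac{9}{475} \approx 0.018947$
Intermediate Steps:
$V{\left(v,O \right)} = O^{2}$ ($V{\left(v,O \right)} = 0 + O^{2} = O^{2}$)
$\frac{V{\left(3,p \right)}}{475} = \frac{3^{2}}{475} = \frac{1}{475} \cdot 9 = \frac{9}{475}$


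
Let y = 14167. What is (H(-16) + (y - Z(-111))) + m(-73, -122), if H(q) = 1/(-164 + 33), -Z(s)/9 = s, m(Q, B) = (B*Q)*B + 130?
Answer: -140593655/131 ≈ -1.0732e+6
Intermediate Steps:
m(Q, B) = 130 + Q*B² (m(Q, B) = Q*B² + 130 = 130 + Q*B²)
Z(s) = -9*s
H(q) = -1/131 (H(q) = 1/(-131) = -1/131)
(H(-16) + (y - Z(-111))) + m(-73, -122) = (-1/131 + (14167 - (-9)*(-111))) + (130 - 73*(-122)²) = (-1/131 + (14167 - 1*999)) + (130 - 73*14884) = (-1/131 + (14167 - 999)) + (130 - 1086532) = (-1/131 + 13168) - 1086402 = 1725007/131 - 1086402 = -140593655/131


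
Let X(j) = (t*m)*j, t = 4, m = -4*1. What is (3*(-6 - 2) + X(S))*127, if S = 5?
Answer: -13208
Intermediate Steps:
m = -4
X(j) = -16*j (X(j) = (4*(-4))*j = -16*j)
(3*(-6 - 2) + X(S))*127 = (3*(-6 - 2) - 16*5)*127 = (3*(-8) - 80)*127 = (-24 - 80)*127 = -104*127 = -13208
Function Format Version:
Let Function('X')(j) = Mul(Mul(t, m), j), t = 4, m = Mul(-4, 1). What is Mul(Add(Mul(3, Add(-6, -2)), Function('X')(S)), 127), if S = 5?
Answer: -13208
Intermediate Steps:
m = -4
Function('X')(j) = Mul(-16, j) (Function('X')(j) = Mul(Mul(4, -4), j) = Mul(-16, j))
Mul(Add(Mul(3, Add(-6, -2)), Function('X')(S)), 127) = Mul(Add(Mul(3, Add(-6, -2)), Mul(-16, 5)), 127) = Mul(Add(Mul(3, -8), -80), 127) = Mul(Add(-24, -80), 127) = Mul(-104, 127) = -13208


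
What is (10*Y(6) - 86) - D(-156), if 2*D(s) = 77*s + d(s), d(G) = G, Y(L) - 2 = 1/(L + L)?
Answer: 36113/6 ≈ 6018.8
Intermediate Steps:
Y(L) = 2 + 1/(2*L) (Y(L) = 2 + 1/(L + L) = 2 + 1/(2*L))
D(s) = 39*s (D(s) = (77*s + s)/2 = (78*s)/2 = 39*s)
(10*Y(6) - 86) - D(-156) = (10*(2 + (1/2)/6) - 86) - 39*(-156) = (10*(2 + (1/2)*(1/6)) - 86) - 1*(-6084) = (10*(2 + 1/12) - 86) + 6084 = (10*(25/12) - 86) + 6084 = (125/6 - 86) + 6084 = -391/6 + 6084 = 36113/6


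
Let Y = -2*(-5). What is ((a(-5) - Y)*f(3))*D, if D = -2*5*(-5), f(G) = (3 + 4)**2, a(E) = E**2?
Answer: 36750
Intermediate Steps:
f(G) = 49 (f(G) = 7**2 = 49)
Y = 10
D = 50 (D = -10*(-5) = 50)
((a(-5) - Y)*f(3))*D = (((-5)**2 - 1*10)*49)*50 = ((25 - 10)*49)*50 = (15*49)*50 = 735*50 = 36750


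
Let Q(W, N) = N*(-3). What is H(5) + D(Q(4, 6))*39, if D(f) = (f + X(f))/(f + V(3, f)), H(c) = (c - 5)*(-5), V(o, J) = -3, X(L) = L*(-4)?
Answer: -702/7 ≈ -100.29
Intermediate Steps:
X(L) = -4*L
Q(W, N) = -3*N
H(c) = 25 - 5*c (H(c) = (-5 + c)*(-5) = 25 - 5*c)
D(f) = -3*f/(-3 + f) (D(f) = (f - 4*f)/(f - 3) = (-3*f)/(-3 + f) = -3*f/(-3 + f))
H(5) + D(Q(4, 6))*39 = (25 - 5*5) - 3*(-3*6)/(-3 - 3*6)*39 = (25 - 25) - 3*(-18)/(-3 - 18)*39 = 0 - 3*(-18)/(-21)*39 = 0 - 3*(-18)*(-1/21)*39 = 0 - 18/7*39 = 0 - 702/7 = -702/7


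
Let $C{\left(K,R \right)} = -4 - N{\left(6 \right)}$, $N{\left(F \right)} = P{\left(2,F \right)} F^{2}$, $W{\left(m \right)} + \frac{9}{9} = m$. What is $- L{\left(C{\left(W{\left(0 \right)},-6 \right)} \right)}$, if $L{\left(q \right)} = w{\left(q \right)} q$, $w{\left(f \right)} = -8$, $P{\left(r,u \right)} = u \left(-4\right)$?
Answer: $6880$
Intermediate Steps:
$P{\left(r,u \right)} = - 4 u$
$W{\left(m \right)} = -1 + m$
$N{\left(F \right)} = - 4 F^{3}$ ($N{\left(F \right)} = - 4 F F^{2} = - 4 F^{3}$)
$C{\left(K,R \right)} = 860$ ($C{\left(K,R \right)} = -4 - - 4 \cdot 6^{3} = -4 - \left(-4\right) 216 = -4 - -864 = -4 + 864 = 860$)
$L{\left(q \right)} = - 8 q$
$- L{\left(C{\left(W{\left(0 \right)},-6 \right)} \right)} = - \left(-8\right) 860 = \left(-1\right) \left(-6880\right) = 6880$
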